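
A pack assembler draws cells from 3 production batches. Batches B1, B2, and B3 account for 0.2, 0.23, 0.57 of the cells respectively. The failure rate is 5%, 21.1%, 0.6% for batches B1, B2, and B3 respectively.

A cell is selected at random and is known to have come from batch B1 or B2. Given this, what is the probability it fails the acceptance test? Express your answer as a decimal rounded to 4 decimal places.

P(F|S) ≈ 0.1361

Let S = {B1, B2}.
P(S) = 0.2 + 0.23 = 0.43.
P(F ∩ S) = 0.05·0.2 + 0.211·0.23 = 0.01 + 0.04853 = 0.05853.
P(F | S) = 0.05853 / 0.43 = 0.136116…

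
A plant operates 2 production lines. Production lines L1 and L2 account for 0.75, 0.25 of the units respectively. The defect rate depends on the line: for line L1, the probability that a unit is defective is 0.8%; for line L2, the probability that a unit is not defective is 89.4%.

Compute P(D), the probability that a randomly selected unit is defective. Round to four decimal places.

P(D|L2) = 1 − 0.894 = 0.106.
P(D) = P(D|L1)·P(L1) + P(D|L2)·P(L2)
      = 0.008·0.75 + 0.106·0.25
      = 0.006 + 0.0265 = 0.0325

0.0325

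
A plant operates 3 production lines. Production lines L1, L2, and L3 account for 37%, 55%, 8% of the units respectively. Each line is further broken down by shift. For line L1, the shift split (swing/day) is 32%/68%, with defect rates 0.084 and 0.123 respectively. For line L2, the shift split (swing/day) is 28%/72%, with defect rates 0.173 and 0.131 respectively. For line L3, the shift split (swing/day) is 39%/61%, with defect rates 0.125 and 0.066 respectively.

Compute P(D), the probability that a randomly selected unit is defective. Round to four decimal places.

P(D|L1) = 0.32·0.084 + 0.68·0.123 = 0.02688 + 0.08364 = 0.11052
P(D|L2) = 0.28·0.173 + 0.72·0.131 = 0.04844 + 0.09432 = 0.14276
P(D|L3) = 0.39·0.125 + 0.61·0.066 = 0.04875 + 0.04026 = 0.08901
By total probability over the outer partition,
P(D) = 0.37·0.11052 + 0.55·0.14276 + 0.08·0.08901
      = 0.0408924 + 0.078518 + 0.0071208 = 0.1265312

P(D) ≈ 0.1265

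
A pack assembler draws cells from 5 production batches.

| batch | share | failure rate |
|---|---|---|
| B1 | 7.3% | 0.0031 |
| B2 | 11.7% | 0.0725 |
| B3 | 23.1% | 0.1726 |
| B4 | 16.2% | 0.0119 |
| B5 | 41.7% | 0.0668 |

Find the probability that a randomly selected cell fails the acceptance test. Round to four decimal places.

Using total probability over the partition,
P(F) = P(F|B1)·P(B1) + P(F|B2)·P(B2) + P(F|B3)·P(B3) + P(F|B4)·P(B4) + P(F|B5)·P(B5)
      = 0.0031·0.073 + 0.0725·0.117 + 0.1726·0.231 + 0.0119·0.162 + 0.0668·0.417
      = 0.0002263 + 0.0084825 + 0.0398706 + 0.0019278 + 0.0278556 = 0.0783628

P(F) ≈ 0.0784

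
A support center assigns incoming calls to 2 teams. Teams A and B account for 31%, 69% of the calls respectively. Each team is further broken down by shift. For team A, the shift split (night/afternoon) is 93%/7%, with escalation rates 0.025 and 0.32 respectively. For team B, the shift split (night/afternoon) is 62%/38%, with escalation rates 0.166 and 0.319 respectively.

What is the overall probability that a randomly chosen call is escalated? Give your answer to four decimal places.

P(E) ≈ 0.1688

P(E|A) = 0.93·0.025 + 0.07·0.32 = 0.02325 + 0.0224 = 0.04565
P(E|B) = 0.62·0.166 + 0.38·0.319 = 0.10292 + 0.12122 = 0.22414
By total probability over the outer partition,
P(E) = 0.31·0.04565 + 0.69·0.22414
      = 0.0141515 + 0.1546566 = 0.1688081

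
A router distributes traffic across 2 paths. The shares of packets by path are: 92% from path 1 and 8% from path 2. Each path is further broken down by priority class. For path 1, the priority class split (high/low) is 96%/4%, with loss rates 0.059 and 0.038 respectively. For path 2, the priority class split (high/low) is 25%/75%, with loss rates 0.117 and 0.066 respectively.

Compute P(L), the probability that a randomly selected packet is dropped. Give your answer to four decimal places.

P(L|1) = 0.96·0.059 + 0.04·0.038 = 0.05664 + 0.00152 = 0.05816
P(L|2) = 0.25·0.117 + 0.75·0.066 = 0.02925 + 0.0495 = 0.07875
Then overall,
P(L) = 0.92·0.05816 + 0.08·0.07875
      = 0.0535072 + 0.0063 = 0.0598072

0.0598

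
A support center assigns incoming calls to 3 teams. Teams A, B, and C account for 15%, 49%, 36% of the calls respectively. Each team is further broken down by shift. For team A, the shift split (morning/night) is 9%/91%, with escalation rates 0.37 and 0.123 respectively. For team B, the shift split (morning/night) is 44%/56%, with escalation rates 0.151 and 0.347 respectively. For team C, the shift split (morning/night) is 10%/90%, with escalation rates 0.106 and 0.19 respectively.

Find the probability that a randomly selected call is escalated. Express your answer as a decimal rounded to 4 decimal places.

0.2149

P(E|A) = 0.09·0.37 + 0.91·0.123 = 0.0333 + 0.11193 = 0.14523
P(E|B) = 0.44·0.151 + 0.56·0.347 = 0.06644 + 0.19432 = 0.26076
P(E|C) = 0.1·0.106 + 0.9·0.19 = 0.0106 + 0.171 = 0.1816
Then overall,
P(E) = 0.15·0.14523 + 0.49·0.26076 + 0.36·0.1816
      = 0.0217845 + 0.1277724 + 0.065376 = 0.2149329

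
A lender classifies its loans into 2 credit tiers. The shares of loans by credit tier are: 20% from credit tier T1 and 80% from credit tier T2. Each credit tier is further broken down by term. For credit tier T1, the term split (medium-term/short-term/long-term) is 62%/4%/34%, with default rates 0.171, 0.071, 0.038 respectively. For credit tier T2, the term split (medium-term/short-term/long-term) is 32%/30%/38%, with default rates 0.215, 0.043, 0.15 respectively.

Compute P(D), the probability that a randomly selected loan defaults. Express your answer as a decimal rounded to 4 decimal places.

P(D) ≈ 0.1353

P(D|T1) = 0.62·0.171 + 0.04·0.071 + 0.34·0.038 = 0.10602 + 0.00284 + 0.01292 = 0.12178
P(D|T2) = 0.32·0.215 + 0.3·0.043 + 0.38·0.15 = 0.0688 + 0.0129 + 0.057 = 0.1387
Then overall,
P(D) = 0.2·0.12178 + 0.8·0.1387
      = 0.024356 + 0.11096 = 0.135316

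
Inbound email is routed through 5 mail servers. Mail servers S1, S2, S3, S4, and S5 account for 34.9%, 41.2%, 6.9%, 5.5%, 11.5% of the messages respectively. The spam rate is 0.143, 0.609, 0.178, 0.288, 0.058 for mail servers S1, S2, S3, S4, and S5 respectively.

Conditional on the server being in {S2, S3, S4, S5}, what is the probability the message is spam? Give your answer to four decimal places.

Let J = {S2, S3, S4, S5}.
P(J) = 0.412 + 0.069 + 0.055 + 0.115 = 0.651.
P(S ∩ J) = 0.609·0.412 + 0.178·0.069 + 0.288·0.055 + 0.058·0.115 = 0.250908 + 0.012282 + 0.01584 + 0.00667 = 0.2857.
P(S | J) = 0.2857 / 0.651 = 0.438863…

0.4389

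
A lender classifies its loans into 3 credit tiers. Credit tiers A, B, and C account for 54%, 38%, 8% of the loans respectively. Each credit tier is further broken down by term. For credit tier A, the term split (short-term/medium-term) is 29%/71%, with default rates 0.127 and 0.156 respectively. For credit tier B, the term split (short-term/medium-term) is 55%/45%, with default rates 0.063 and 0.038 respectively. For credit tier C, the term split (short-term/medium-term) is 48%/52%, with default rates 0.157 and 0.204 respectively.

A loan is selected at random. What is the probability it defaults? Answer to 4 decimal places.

P(D|A) = 0.29·0.127 + 0.71·0.156 = 0.03683 + 0.11076 = 0.14759
P(D|B) = 0.55·0.063 + 0.45·0.038 = 0.03465 + 0.0171 = 0.05175
P(D|C) = 0.48·0.157 + 0.52·0.204 = 0.07536 + 0.10608 = 0.18144
By total probability over the outer partition,
P(D) = 0.54·0.14759 + 0.38·0.05175 + 0.08·0.18144
      = 0.0796986 + 0.019665 + 0.0145152 = 0.1138788

P(D) ≈ 0.1139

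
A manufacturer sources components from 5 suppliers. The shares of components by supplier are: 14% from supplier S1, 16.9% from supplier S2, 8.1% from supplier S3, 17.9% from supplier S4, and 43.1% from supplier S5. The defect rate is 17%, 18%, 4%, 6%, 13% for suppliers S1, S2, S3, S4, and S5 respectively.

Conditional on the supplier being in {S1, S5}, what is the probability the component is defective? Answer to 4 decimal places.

0.1398

Let S = {S1, S5}.
P(S) = 0.14 + 0.431 = 0.571.
P(D ∩ S) = 0.17·0.14 + 0.13·0.431 = 0.0238 + 0.05603 = 0.07983.
P(D | S) = 0.07983 / 0.571 = 0.139807…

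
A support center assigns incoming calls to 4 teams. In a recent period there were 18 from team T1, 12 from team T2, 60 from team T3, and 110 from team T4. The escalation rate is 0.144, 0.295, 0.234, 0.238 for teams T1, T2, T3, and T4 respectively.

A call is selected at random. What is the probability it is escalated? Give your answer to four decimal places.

Total: 18 + 12 + 60 + 110 = 200.
P(T1) = 18/200 = 0.09. P(T2) = 12/200 = 0.06. P(T3) = 60/200 = 0.3. P(T4) = 110/200 = 0.55.
P(E) = P(E|T1)·P(T1) + P(E|T2)·P(T2) + P(E|T3)·P(T3) + P(E|T4)·P(T4)
      = 0.144·0.09 + 0.295·0.06 + 0.234·0.3 + 0.238·0.55
      = 0.01296 + 0.0177 + 0.0702 + 0.1309 = 0.23176

P(E) ≈ 0.2318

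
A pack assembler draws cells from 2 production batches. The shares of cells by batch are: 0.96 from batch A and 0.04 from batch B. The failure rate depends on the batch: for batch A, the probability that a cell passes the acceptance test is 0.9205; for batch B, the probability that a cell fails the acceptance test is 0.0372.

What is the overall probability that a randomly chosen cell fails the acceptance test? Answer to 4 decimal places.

P(F|A) = 1 − 0.9205 = 0.0795.
P(F) = P(F|A)·P(A) + P(F|B)·P(B)
      = 0.0795·0.96 + 0.0372·0.04
      = 0.07632 + 0.001488 = 0.077808

P(F) ≈ 0.0778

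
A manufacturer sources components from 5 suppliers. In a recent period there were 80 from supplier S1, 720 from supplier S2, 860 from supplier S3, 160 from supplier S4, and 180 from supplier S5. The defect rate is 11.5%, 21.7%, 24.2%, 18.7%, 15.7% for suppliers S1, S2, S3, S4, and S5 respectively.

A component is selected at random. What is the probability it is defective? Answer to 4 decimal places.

0.2159

Total: 80 + 720 + 860 + 160 + 180 = 2000.
P(S1) = 80/2000 = 0.04. P(S2) = 720/2000 = 0.36. P(S3) = 860/2000 = 0.43. P(S4) = 160/2000 = 0.08. P(S5) = 180/2000 = 0.09.
By the law of total probability,
P(D) = P(D|S1)·P(S1) + P(D|S2)·P(S2) + P(D|S3)·P(S3) + P(D|S4)·P(S4) + P(D|S5)·P(S5)
      = 0.115·0.04 + 0.217·0.36 + 0.242·0.43 + 0.187·0.08 + 0.157·0.09
      = 0.0046 + 0.07812 + 0.10406 + 0.01496 + 0.01413 = 0.21587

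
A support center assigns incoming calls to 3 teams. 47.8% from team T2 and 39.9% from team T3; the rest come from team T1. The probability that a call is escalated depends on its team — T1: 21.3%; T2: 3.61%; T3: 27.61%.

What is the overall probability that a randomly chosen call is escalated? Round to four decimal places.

P(T1) = 1 − (0.478 + 0.399) = 0.123.
P(E) = P(E|T1)·P(T1) + P(E|T2)·P(T2) + P(E|T3)·P(T3)
      = 0.213·0.123 + 0.0361·0.478 + 0.2761·0.399
      = 0.026199 + 0.0172558 + 0.1101639 = 0.1536187

P(E) ≈ 0.1536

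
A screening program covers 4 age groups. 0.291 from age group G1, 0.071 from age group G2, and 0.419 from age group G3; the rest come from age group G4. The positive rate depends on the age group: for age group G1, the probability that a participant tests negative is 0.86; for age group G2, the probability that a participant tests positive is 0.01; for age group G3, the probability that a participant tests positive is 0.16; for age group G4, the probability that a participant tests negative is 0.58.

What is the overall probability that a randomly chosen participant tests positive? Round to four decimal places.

P(G4) = 1 − (0.291 + 0.071 + 0.419) = 0.219.
P(T|G1) = 1 − 0.86 = 0.14.
P(T|G4) = 1 − 0.58 = 0.42.
P(T) = P(T|G1)·P(G1) + P(T|G2)·P(G2) + P(T|G3)·P(G3) + P(T|G4)·P(G4)
      = 0.14·0.291 + 0.01·0.071 + 0.16·0.419 + 0.42·0.219
      = 0.04074 + 0.00071 + 0.06704 + 0.09198 = 0.20047

P(T) ≈ 0.2005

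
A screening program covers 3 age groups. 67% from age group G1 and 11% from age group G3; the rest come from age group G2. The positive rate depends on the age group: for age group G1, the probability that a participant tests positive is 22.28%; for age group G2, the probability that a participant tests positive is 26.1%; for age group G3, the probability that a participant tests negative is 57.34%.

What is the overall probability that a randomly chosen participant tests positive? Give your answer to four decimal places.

P(G2) = 1 − (0.67 + 0.11) = 0.22.
P(T|G3) = 1 − 0.5734 = 0.4266.
By the law of total probability,
P(T) = P(T|G1)·P(G1) + P(T|G2)·P(G2) + P(T|G3)·P(G3)
      = 0.2228·0.67 + 0.261·0.22 + 0.4266·0.11
      = 0.149276 + 0.05742 + 0.046926 = 0.253622

P(T) ≈ 0.2536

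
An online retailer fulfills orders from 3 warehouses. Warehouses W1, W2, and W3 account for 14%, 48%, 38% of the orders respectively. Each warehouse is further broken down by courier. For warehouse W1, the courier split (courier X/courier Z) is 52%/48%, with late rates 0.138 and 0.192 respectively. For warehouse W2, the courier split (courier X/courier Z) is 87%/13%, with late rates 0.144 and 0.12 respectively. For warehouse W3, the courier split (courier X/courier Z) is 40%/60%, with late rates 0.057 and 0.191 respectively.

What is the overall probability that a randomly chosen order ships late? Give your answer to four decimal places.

0.1428

P(L|W1) = 0.52·0.138 + 0.48·0.192 = 0.07176 + 0.09216 = 0.16392
P(L|W2) = 0.87·0.144 + 0.13·0.12 = 0.12528 + 0.0156 = 0.14088
P(L|W3) = 0.4·0.057 + 0.6·0.191 = 0.0228 + 0.1146 = 0.1374
Then overall,
P(L) = 0.14·0.16392 + 0.48·0.14088 + 0.38·0.1374
      = 0.0229488 + 0.0676224 + 0.052212 = 0.1427832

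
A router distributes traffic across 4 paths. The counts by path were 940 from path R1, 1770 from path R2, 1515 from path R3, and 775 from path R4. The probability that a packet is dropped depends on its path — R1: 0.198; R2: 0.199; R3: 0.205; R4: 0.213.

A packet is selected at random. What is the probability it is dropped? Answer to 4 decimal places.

Total: 940 + 1770 + 1515 + 775 = 5000.
P(R1) = 940/5000 = 0.188. P(R2) = 1770/5000 = 0.354. P(R3) = 1515/5000 = 0.303. P(R4) = 775/5000 = 0.155.
P(L) = P(L|R1)·P(R1) + P(L|R2)·P(R2) + P(L|R3)·P(R3) + P(L|R4)·P(R4)
      = 0.198·0.188 + 0.199·0.354 + 0.205·0.303 + 0.213·0.155
      = 0.037224 + 0.070446 + 0.062115 + 0.033015 = 0.2028

0.2028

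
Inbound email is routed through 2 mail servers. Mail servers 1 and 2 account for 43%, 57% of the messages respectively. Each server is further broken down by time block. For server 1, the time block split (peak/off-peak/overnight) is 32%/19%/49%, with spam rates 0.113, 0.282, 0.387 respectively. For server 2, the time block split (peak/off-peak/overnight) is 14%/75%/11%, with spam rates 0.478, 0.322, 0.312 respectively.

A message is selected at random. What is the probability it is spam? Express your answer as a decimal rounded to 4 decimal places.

0.3155

P(S|1) = 0.32·0.113 + 0.19·0.282 + 0.49·0.387 = 0.03616 + 0.05358 + 0.18963 = 0.27937
P(S|2) = 0.14·0.478 + 0.75·0.322 + 0.11·0.312 = 0.06692 + 0.2415 + 0.03432 = 0.34274
Then overall,
P(S) = 0.43·0.27937 + 0.57·0.34274
      = 0.1201291 + 0.1953618 = 0.3154909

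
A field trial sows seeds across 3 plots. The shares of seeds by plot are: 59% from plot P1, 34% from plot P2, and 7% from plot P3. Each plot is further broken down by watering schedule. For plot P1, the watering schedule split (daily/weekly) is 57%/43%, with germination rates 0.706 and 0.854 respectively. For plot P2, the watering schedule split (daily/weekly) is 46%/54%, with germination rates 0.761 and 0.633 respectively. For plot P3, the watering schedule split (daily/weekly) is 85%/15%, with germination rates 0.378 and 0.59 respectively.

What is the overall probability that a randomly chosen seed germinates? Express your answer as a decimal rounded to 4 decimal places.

P(G|P1) = 0.57·0.706 + 0.43·0.854 = 0.40242 + 0.36722 = 0.76964
P(G|P2) = 0.46·0.761 + 0.54·0.633 = 0.35006 + 0.34182 = 0.69188
P(G|P3) = 0.85·0.378 + 0.15·0.59 = 0.3213 + 0.0885 = 0.4098
By total probability over the outer partition,
P(G) = 0.59·0.76964 + 0.34·0.69188 + 0.07·0.4098
      = 0.4540876 + 0.2352392 + 0.028686 = 0.7180128

0.7180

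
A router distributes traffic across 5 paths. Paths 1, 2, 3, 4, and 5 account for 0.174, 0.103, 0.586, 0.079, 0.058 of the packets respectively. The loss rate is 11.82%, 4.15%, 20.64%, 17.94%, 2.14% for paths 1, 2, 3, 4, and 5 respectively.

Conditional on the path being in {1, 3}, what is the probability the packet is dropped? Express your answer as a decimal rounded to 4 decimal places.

0.1862

Let S = {1, 3}.
P(S) = 0.174 + 0.586 = 0.76.
P(L ∩ S) = 0.1182·0.174 + 0.2064·0.586 = 0.0205668 + 0.1209504 = 0.1415172.
P(L | S) = 0.1415172 / 0.76 = 0.186207…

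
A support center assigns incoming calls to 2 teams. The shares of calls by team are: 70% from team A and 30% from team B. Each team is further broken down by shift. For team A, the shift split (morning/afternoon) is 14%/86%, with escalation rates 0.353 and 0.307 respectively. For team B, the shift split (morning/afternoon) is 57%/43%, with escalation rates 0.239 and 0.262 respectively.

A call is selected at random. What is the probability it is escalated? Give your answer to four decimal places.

P(E|A) = 0.14·0.353 + 0.86·0.307 = 0.04942 + 0.26402 = 0.31344
P(E|B) = 0.57·0.239 + 0.43·0.262 = 0.13623 + 0.11266 = 0.24889
Then overall,
P(E) = 0.7·0.31344 + 0.3·0.24889
      = 0.219408 + 0.074667 = 0.294075

P(E) ≈ 0.2941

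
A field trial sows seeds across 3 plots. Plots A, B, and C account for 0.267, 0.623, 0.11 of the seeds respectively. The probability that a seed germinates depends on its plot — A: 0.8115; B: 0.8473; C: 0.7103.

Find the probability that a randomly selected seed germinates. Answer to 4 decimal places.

Summing over the partition,
P(G) = P(G|A)·P(A) + P(G|B)·P(B) + P(G|C)·P(C)
      = 0.8115·0.267 + 0.8473·0.623 + 0.7103·0.11
      = 0.2166705 + 0.5278679 + 0.078133 = 0.8226714

0.8227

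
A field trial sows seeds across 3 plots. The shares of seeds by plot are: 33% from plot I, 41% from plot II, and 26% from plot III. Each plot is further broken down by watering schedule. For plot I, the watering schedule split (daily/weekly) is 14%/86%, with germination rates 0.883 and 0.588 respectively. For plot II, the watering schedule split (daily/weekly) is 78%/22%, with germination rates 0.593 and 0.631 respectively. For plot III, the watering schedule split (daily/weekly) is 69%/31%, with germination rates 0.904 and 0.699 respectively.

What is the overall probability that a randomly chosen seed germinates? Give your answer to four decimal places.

P(G|I) = 0.14·0.883 + 0.86·0.588 = 0.12362 + 0.50568 = 0.6293
P(G|II) = 0.78·0.593 + 0.22·0.631 = 0.46254 + 0.13882 = 0.60136
P(G|III) = 0.69·0.904 + 0.31·0.699 = 0.62376 + 0.21669 = 0.84045
Then overall,
P(G) = 0.33·0.6293 + 0.41·0.60136 + 0.26·0.84045
      = 0.207669 + 0.2465576 + 0.218517 = 0.6727436

P(G) ≈ 0.6727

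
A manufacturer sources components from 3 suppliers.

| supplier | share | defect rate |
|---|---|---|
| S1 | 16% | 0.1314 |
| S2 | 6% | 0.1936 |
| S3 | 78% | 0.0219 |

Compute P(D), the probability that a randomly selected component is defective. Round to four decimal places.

Using total probability over the partition,
P(D) = P(D|S1)·P(S1) + P(D|S2)·P(S2) + P(D|S3)·P(S3)
      = 0.1314·0.16 + 0.1936·0.06 + 0.0219·0.78
      = 0.021024 + 0.011616 + 0.017082 = 0.049722

P(D) ≈ 0.0497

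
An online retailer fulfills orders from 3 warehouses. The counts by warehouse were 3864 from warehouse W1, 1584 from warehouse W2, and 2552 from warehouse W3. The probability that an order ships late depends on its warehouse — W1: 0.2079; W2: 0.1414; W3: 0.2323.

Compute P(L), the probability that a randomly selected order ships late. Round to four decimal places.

P(L) ≈ 0.2025

Total: 3864 + 1584 + 2552 = 8000.
P(W1) = 3864/8000 = 0.483. P(W2) = 1584/8000 = 0.198. P(W3) = 2552/8000 = 0.319.
P(L) = P(L|W1)·P(W1) + P(L|W2)·P(W2) + P(L|W3)·P(W3)
      = 0.2079·0.483 + 0.1414·0.198 + 0.2323·0.319
      = 0.1004157 + 0.0279972 + 0.0741037 = 0.2025166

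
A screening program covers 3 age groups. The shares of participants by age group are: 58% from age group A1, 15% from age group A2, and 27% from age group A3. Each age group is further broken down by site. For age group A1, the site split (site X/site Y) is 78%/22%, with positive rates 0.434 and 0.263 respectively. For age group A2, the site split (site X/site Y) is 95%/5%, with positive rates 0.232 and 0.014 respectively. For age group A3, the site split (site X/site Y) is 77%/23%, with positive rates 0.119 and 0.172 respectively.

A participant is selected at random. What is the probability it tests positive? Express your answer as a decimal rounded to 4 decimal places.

P(T|A1) = 0.78·0.434 + 0.22·0.263 = 0.33852 + 0.05786 = 0.39638
P(T|A2) = 0.95·0.232 + 0.05·0.014 = 0.2204 + 0.0007 = 0.2211
P(T|A3) = 0.77·0.119 + 0.23·0.172 = 0.09163 + 0.03956 = 0.13119
Then overall,
P(T) = 0.58·0.39638 + 0.15·0.2211 + 0.27·0.13119
      = 0.2299004 + 0.033165 + 0.0354213 = 0.2984867

P(T) ≈ 0.2985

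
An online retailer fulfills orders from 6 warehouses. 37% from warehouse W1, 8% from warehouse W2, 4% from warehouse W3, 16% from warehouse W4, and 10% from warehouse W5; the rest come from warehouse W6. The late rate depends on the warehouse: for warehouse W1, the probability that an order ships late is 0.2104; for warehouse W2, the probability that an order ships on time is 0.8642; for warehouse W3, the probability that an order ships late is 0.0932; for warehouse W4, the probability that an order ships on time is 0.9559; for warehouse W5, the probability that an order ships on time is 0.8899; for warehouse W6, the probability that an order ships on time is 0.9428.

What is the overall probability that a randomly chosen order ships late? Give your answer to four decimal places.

P(W6) = 1 − (0.37 + 0.08 + 0.04 + 0.16 + 0.1) = 0.25.
P(L|W2) = 1 − 0.8642 = 0.1358.
P(L|W4) = 1 − 0.9559 = 0.0441.
P(L|W5) = 1 − 0.8899 = 0.1101.
P(L|W6) = 1 − 0.9428 = 0.0572.
By the law of total probability,
P(L) = P(L|W1)·P(W1) + P(L|W2)·P(W2) + P(L|W3)·P(W3) + P(L|W4)·P(W4) + P(L|W5)·P(W5) + P(L|W6)·P(W6)
      = 0.2104·0.37 + 0.1358·0.08 + 0.0932·0.04 + 0.0441·0.16 + 0.1101·0.1 + 0.0572·0.25
      = 0.077848 + 0.010864 + 0.003728 + 0.007056 + 0.01101 + 0.0143 = 0.124806

P(L) ≈ 0.1248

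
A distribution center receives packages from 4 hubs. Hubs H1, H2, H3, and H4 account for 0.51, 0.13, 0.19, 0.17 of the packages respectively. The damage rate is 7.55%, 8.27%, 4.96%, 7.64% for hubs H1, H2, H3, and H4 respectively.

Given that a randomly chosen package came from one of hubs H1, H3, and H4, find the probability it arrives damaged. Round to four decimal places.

0.0700

Let S = {H1, H3, H4}.
P(S) = 0.51 + 0.19 + 0.17 = 0.87.
P(D ∩ S) = 0.0755·0.51 + 0.0496·0.19 + 0.0764·0.17 = 0.038505 + 0.009424 + 0.012988 = 0.060917.
P(D | S) = 0.060917 / 0.87 = 0.070020…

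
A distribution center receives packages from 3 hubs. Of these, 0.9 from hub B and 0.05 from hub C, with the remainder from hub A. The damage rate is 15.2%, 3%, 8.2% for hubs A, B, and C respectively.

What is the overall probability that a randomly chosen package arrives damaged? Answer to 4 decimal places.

0.0387

P(A) = 1 − (0.9 + 0.05) = 0.05.
P(D) = P(D|A)·P(A) + P(D|B)·P(B) + P(D|C)·P(C)
      = 0.152·0.05 + 0.03·0.9 + 0.082·0.05
      = 0.0076 + 0.027 + 0.0041 = 0.0387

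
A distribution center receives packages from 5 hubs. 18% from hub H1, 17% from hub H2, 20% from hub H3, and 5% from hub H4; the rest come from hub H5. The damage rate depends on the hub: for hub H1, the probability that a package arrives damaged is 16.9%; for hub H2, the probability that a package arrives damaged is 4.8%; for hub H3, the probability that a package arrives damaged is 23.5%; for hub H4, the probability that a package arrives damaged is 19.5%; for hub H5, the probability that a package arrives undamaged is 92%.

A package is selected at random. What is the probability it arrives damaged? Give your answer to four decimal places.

P(H5) = 1 − (0.18 + 0.17 + 0.2 + 0.05) = 0.4.
P(D|H5) = 1 − 0.92 = 0.08.
P(D) = P(D|H1)·P(H1) + P(D|H2)·P(H2) + P(D|H3)·P(H3) + P(D|H4)·P(H4) + P(D|H5)·P(H5)
      = 0.169·0.18 + 0.048·0.17 + 0.235·0.2 + 0.195·0.05 + 0.08·0.4
      = 0.03042 + 0.00816 + 0.047 + 0.00975 + 0.032 = 0.12733

P(D) ≈ 0.1273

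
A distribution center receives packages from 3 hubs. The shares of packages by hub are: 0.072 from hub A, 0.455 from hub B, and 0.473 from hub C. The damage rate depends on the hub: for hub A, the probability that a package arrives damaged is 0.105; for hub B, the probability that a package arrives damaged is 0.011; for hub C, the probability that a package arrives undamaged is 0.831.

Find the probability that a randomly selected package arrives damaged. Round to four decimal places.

P(D|C) = 1 − 0.831 = 0.169.
P(D) = P(D|A)·P(A) + P(D|B)·P(B) + P(D|C)·P(C)
      = 0.105·0.072 + 0.011·0.455 + 0.169·0.473
      = 0.00756 + 0.005005 + 0.079937 = 0.092502

0.0925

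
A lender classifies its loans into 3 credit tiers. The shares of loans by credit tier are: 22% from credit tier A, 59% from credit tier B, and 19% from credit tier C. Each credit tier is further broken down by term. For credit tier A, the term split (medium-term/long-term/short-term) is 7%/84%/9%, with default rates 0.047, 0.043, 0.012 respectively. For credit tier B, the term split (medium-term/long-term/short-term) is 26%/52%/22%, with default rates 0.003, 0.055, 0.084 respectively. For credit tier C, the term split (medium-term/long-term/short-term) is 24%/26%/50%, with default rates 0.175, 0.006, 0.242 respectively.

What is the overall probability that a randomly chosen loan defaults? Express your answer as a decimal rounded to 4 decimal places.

P(D|A) = 0.07·0.047 + 0.84·0.043 + 0.09·0.012 = 0.00329 + 0.03612 + 0.00108 = 0.04049
P(D|B) = 0.26·0.003 + 0.52·0.055 + 0.22·0.084 = 0.00078 + 0.0286 + 0.01848 = 0.04786
P(D|C) = 0.24·0.175 + 0.26·0.006 + 0.5·0.242 = 0.042 + 0.00156 + 0.121 = 0.16456
Then overall,
P(D) = 0.22·0.04049 + 0.59·0.04786 + 0.19·0.16456
      = 0.0089078 + 0.0282374 + 0.0312664 = 0.0684116

0.0684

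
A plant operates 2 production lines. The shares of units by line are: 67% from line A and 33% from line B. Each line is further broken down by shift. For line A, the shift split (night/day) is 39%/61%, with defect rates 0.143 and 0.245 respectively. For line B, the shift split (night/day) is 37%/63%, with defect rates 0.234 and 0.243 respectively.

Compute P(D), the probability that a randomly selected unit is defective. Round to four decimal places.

P(D) ≈ 0.2166

P(D|A) = 0.39·0.143 + 0.61·0.245 = 0.05577 + 0.14945 = 0.20522
P(D|B) = 0.37·0.234 + 0.63·0.243 = 0.08658 + 0.15309 = 0.23967
By total probability over the outer partition,
P(D) = 0.67·0.20522 + 0.33·0.23967
      = 0.1374974 + 0.0790911 = 0.2165885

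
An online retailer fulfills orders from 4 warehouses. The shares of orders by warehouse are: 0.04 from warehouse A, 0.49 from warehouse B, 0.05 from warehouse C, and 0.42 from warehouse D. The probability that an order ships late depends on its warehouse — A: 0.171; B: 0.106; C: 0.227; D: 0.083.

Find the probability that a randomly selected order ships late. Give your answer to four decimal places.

P(L) = P(L|A)·P(A) + P(L|B)·P(B) + P(L|C)·P(C) + P(L|D)·P(D)
      = 0.171·0.04 + 0.106·0.49 + 0.227·0.05 + 0.083·0.42
      = 0.00684 + 0.05194 + 0.01135 + 0.03486 = 0.10499

0.1050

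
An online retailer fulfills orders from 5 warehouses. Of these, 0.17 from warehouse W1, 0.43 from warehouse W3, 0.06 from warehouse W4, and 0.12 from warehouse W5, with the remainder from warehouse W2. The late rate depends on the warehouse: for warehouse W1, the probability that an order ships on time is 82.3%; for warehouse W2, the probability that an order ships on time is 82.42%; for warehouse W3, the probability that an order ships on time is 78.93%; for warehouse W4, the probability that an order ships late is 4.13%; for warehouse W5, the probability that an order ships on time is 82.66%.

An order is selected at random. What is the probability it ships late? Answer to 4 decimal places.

0.1827

P(W2) = 1 − (0.17 + 0.43 + 0.06 + 0.12) = 0.22.
P(L|W1) = 1 − 0.823 = 0.177.
P(L|W2) = 1 − 0.8242 = 0.1758.
P(L|W3) = 1 − 0.7893 = 0.2107.
P(L|W5) = 1 − 0.8266 = 0.1734.
P(L) = P(L|W1)·P(W1) + P(L|W2)·P(W2) + P(L|W3)·P(W3) + P(L|W4)·P(W4) + P(L|W5)·P(W5)
      = 0.177·0.17 + 0.1758·0.22 + 0.2107·0.43 + 0.0413·0.06 + 0.1734·0.12
      = 0.03009 + 0.038676 + 0.090601 + 0.002478 + 0.020808 = 0.182653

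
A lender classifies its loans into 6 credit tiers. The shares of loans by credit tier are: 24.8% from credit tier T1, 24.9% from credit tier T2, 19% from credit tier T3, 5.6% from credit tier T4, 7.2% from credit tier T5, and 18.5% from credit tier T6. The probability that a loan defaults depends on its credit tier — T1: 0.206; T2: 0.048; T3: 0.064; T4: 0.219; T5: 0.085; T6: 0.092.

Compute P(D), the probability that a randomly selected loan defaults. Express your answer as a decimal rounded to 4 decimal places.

P(D) ≈ 0.1106

P(D) = P(D|T1)·P(T1) + P(D|T2)·P(T2) + P(D|T3)·P(T3) + P(D|T4)·P(T4) + P(D|T5)·P(T5) + P(D|T6)·P(T6)
      = 0.206·0.248 + 0.048·0.249 + 0.064·0.19 + 0.219·0.056 + 0.085·0.072 + 0.092·0.185
      = 0.051088 + 0.011952 + 0.01216 + 0.012264 + 0.00612 + 0.01702 = 0.110604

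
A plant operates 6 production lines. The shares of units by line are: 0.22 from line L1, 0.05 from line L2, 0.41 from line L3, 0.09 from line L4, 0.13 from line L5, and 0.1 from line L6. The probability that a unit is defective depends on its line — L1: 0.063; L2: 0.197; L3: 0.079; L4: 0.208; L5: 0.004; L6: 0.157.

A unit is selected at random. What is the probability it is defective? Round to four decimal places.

P(D) ≈ 0.0910

P(D) = P(D|L1)·P(L1) + P(D|L2)·P(L2) + P(D|L3)·P(L3) + P(D|L4)·P(L4) + P(D|L5)·P(L5) + P(D|L6)·P(L6)
      = 0.063·0.22 + 0.197·0.05 + 0.079·0.41 + 0.208·0.09 + 0.004·0.13 + 0.157·0.1
      = 0.01386 + 0.00985 + 0.03239 + 0.01872 + 0.00052 + 0.0157 = 0.09104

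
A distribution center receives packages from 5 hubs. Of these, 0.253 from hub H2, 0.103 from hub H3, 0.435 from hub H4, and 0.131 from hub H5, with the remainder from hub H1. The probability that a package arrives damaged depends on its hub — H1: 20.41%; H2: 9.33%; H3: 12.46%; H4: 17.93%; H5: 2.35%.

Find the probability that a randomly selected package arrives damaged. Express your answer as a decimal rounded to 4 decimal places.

P(D) ≈ 0.1334

P(H1) = 1 − (0.253 + 0.103 + 0.435 + 0.131) = 0.078.
P(D) = P(D|H1)·P(H1) + P(D|H2)·P(H2) + P(D|H3)·P(H3) + P(D|H4)·P(H4) + P(D|H5)·P(H5)
      = 0.2041·0.078 + 0.0933·0.253 + 0.1246·0.103 + 0.1793·0.435 + 0.0235·0.131
      = 0.0159198 + 0.0236049 + 0.0128338 + 0.0779955 + 0.0030785 = 0.1334325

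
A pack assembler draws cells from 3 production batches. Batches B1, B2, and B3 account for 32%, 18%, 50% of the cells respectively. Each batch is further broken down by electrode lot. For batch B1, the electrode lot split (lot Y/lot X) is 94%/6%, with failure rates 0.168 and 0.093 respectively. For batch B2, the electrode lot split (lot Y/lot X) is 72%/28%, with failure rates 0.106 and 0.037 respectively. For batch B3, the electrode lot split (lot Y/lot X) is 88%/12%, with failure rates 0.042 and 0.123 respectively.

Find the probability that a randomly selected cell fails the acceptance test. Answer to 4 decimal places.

P(F|B1) = 0.94·0.168 + 0.06·0.093 = 0.15792 + 0.00558 = 0.1635
P(F|B2) = 0.72·0.106 + 0.28·0.037 = 0.07632 + 0.01036 = 0.08668
P(F|B3) = 0.88·0.042 + 0.12·0.123 = 0.03696 + 0.01476 = 0.05172
Then overall,
P(F) = 0.32·0.1635 + 0.18·0.08668 + 0.5·0.05172
      = 0.05232 + 0.0156024 + 0.02586 = 0.0937824

0.0938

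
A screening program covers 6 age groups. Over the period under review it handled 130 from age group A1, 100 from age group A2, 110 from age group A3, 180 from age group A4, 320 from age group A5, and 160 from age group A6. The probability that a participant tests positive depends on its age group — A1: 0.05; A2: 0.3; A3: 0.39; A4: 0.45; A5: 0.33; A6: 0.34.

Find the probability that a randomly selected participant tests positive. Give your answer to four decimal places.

Total: 130 + 100 + 110 + 180 + 320 + 160 = 1000.
P(A1) = 130/1000 = 0.13. P(A2) = 100/1000 = 0.1. P(A3) = 110/1000 = 0.11. P(A4) = 180/1000 = 0.18. P(A5) = 320/1000 = 0.32. P(A6) = 160/1000 = 0.16.
P(T) = P(T|A1)·P(A1) + P(T|A2)·P(A2) + P(T|A3)·P(A3) + P(T|A4)·P(A4) + P(T|A5)·P(A5) + P(T|A6)·P(A6)
      = 0.05·0.13 + 0.3·0.1 + 0.39·0.11 + 0.45·0.18 + 0.33·0.32 + 0.34·0.16
      = 0.0065 + 0.03 + 0.0429 + 0.081 + 0.1056 + 0.0544 = 0.3204

0.3204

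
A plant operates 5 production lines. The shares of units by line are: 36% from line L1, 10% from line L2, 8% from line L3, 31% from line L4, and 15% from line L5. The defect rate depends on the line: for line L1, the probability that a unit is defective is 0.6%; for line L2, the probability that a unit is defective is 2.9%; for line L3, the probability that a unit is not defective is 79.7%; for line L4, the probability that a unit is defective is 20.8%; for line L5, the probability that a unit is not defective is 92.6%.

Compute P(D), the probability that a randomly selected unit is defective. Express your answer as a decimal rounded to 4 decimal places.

0.0969

P(D|L3) = 1 − 0.797 = 0.203.
P(D|L5) = 1 − 0.926 = 0.074.
Summing over the partition,
P(D) = P(D|L1)·P(L1) + P(D|L2)·P(L2) + P(D|L3)·P(L3) + P(D|L4)·P(L4) + P(D|L5)·P(L5)
      = 0.006·0.36 + 0.029·0.1 + 0.203·0.08 + 0.208·0.31 + 0.074·0.15
      = 0.00216 + 0.0029 + 0.01624 + 0.06448 + 0.0111 = 0.09688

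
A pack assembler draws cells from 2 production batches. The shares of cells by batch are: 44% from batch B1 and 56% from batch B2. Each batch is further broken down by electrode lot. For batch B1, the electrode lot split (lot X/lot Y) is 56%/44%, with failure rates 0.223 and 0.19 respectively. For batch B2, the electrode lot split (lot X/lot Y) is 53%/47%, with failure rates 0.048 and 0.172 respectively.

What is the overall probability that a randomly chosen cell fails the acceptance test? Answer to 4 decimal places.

0.1512

P(F|B1) = 0.56·0.223 + 0.44·0.19 = 0.12488 + 0.0836 = 0.20848
P(F|B2) = 0.53·0.048 + 0.47·0.172 = 0.02544 + 0.08084 = 0.10628
Then overall,
P(F) = 0.44·0.20848 + 0.56·0.10628
      = 0.0917312 + 0.0595168 = 0.151248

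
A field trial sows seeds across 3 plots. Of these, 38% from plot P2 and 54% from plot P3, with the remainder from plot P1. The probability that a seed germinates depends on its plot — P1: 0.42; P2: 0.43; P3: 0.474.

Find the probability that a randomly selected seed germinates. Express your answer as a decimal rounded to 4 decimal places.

P(P1) = 1 − (0.38 + 0.54) = 0.08.
Summing over the partition,
P(G) = P(G|P1)·P(P1) + P(G|P2)·P(P2) + P(G|P3)·P(P3)
      = 0.42·0.08 + 0.43·0.38 + 0.474·0.54
      = 0.0336 + 0.1634 + 0.25596 = 0.45296

P(G) ≈ 0.4530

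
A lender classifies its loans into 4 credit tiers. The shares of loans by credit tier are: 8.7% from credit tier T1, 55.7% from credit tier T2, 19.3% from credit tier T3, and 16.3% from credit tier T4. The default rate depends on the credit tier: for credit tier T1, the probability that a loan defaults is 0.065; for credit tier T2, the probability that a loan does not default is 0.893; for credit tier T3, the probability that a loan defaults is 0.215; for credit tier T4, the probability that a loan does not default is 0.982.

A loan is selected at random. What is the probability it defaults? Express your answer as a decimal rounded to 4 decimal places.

P(D|T2) = 1 − 0.893 = 0.107.
P(D|T4) = 1 − 0.982 = 0.018.
Summing over the partition,
P(D) = P(D|T1)·P(T1) + P(D|T2)·P(T2) + P(D|T3)·P(T3) + P(D|T4)·P(T4)
      = 0.065·0.087 + 0.107·0.557 + 0.215·0.193 + 0.018·0.163
      = 0.005655 + 0.059599 + 0.041495 + 0.002934 = 0.109683

P(D) ≈ 0.1097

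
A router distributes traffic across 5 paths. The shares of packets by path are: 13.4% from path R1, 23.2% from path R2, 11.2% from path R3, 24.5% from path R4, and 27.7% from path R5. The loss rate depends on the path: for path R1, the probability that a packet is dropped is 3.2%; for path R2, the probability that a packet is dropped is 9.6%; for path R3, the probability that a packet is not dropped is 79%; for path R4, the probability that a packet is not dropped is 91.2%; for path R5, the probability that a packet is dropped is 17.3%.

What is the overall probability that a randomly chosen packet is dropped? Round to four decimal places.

P(L) ≈ 0.1196

P(L|R3) = 1 − 0.79 = 0.21.
P(L|R4) = 1 − 0.912 = 0.088.
P(L) = P(L|R1)·P(R1) + P(L|R2)·P(R2) + P(L|R3)·P(R3) + P(L|R4)·P(R4) + P(L|R5)·P(R5)
      = 0.032·0.134 + 0.096·0.232 + 0.21·0.112 + 0.088·0.245 + 0.173·0.277
      = 0.004288 + 0.022272 + 0.02352 + 0.02156 + 0.047921 = 0.119561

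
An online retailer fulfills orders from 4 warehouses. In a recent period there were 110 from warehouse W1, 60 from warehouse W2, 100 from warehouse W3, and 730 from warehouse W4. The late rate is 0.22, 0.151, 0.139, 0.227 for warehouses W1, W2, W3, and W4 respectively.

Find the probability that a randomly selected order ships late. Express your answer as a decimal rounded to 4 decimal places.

P(L) ≈ 0.2129

Total: 110 + 60 + 100 + 730 = 1000.
P(W1) = 110/1000 = 0.11. P(W2) = 60/1000 = 0.06. P(W3) = 100/1000 = 0.1. P(W4) = 730/1000 = 0.73.
Summing over the partition,
P(L) = P(L|W1)·P(W1) + P(L|W2)·P(W2) + P(L|W3)·P(W3) + P(L|W4)·P(W4)
      = 0.22·0.11 + 0.151·0.06 + 0.139·0.1 + 0.227·0.73
      = 0.0242 + 0.00906 + 0.0139 + 0.16571 = 0.21287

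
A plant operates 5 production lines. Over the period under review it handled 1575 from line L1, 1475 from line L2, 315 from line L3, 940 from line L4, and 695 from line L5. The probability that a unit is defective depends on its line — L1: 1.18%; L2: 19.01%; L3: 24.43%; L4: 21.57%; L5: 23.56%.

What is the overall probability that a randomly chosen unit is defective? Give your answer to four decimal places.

0.1485

Total: 1575 + 1475 + 315 + 940 + 695 = 5000.
P(L1) = 1575/5000 = 0.315. P(L2) = 1475/5000 = 0.295. P(L3) = 315/5000 = 0.063. P(L4) = 940/5000 = 0.188. P(L5) = 695/5000 = 0.139.
Using total probability over the partition,
P(D) = P(D|L1)·P(L1) + P(D|L2)·P(L2) + P(D|L3)·P(L3) + P(D|L4)·P(L4) + P(D|L5)·P(L5)
      = 0.0118·0.315 + 0.1901·0.295 + 0.2443·0.063 + 0.2157·0.188 + 0.2356·0.139
      = 0.003717 + 0.0560795 + 0.0153909 + 0.0405516 + 0.0327484 = 0.1484874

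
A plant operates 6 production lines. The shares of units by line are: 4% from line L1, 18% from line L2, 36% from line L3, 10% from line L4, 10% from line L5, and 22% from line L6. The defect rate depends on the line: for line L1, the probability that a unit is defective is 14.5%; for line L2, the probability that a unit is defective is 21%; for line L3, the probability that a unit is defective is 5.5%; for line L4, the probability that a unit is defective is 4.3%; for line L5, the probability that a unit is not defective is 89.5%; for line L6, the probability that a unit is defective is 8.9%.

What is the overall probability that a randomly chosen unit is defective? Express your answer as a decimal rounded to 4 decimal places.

0.0978

P(D|L5) = 1 − 0.895 = 0.105.
P(D) = P(D|L1)·P(L1) + P(D|L2)·P(L2) + P(D|L3)·P(L3) + P(D|L4)·P(L4) + P(D|L5)·P(L5) + P(D|L6)·P(L6)
      = 0.145·0.04 + 0.21·0.18 + 0.055·0.36 + 0.043·0.1 + 0.105·0.1 + 0.089·0.22
      = 0.0058 + 0.0378 + 0.0198 + 0.0043 + 0.0105 + 0.01958 = 0.09778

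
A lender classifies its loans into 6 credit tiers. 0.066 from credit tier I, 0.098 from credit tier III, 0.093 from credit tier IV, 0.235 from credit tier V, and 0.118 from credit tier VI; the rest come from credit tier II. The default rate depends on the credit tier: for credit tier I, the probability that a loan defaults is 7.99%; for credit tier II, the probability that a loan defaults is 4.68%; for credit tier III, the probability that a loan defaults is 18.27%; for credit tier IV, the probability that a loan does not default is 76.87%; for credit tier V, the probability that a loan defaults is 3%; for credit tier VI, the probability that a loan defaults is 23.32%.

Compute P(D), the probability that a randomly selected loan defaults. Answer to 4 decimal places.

P(II) = 1 − (0.066 + 0.098 + 0.093 + 0.235 + 0.118) = 0.39.
P(D|IV) = 1 − 0.7687 = 0.2313.
Summing over the partition,
P(D) = P(D|I)·P(I) + P(D|II)·P(II) + P(D|III)·P(III) + P(D|IV)·P(IV) + P(D|V)·P(V) + P(D|VI)·P(VI)
      = 0.0799·0.066 + 0.0468·0.39 + 0.1827·0.098 + 0.2313·0.093 + 0.03·0.235 + 0.2332·0.118
      = 0.0052734 + 0.018252 + 0.0179046 + 0.0215109 + 0.00705 + 0.0275176 = 0.0975085

0.0975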